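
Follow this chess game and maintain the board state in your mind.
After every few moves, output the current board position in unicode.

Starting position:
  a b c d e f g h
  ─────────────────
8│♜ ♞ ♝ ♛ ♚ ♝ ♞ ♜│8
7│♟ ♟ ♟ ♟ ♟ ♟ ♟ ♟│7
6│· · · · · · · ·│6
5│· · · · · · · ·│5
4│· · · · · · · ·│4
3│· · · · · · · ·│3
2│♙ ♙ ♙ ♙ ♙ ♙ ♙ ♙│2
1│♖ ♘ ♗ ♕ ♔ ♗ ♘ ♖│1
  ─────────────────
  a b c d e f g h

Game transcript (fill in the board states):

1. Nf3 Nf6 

  a b c d e f g h
  ─────────────────
8│♜ ♞ ♝ ♛ ♚ ♝ · ♜│8
7│♟ ♟ ♟ ♟ ♟ ♟ ♟ ♟│7
6│· · · · · ♞ · ·│6
5│· · · · · · · ·│5
4│· · · · · · · ·│4
3│· · · · · ♘ · ·│3
2│♙ ♙ ♙ ♙ ♙ ♙ ♙ ♙│2
1│♖ ♘ ♗ ♕ ♔ ♗ · ♖│1
  ─────────────────
  a b c d e f g h

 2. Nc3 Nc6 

  a b c d e f g h
  ─────────────────
8│♜ · ♝ ♛ ♚ ♝ · ♜│8
7│♟ ♟ ♟ ♟ ♟ ♟ ♟ ♟│7
6│· · ♞ · · ♞ · ·│6
5│· · · · · · · ·│5
4│· · · · · · · ·│4
3│· · ♘ · · ♘ · ·│3
2│♙ ♙ ♙ ♙ ♙ ♙ ♙ ♙│2
1│♖ · ♗ ♕ ♔ ♗ · ♖│1
  ─────────────────
  a b c d e f g h

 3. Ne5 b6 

  a b c d e f g h
  ─────────────────
8│♜ · ♝ ♛ ♚ ♝ · ♜│8
7│♟ · ♟ ♟ ♟ ♟ ♟ ♟│7
6│· ♟ ♞ · · ♞ · ·│6
5│· · · · ♘ · · ·│5
4│· · · · · · · ·│4
3│· · ♘ · · · · ·│3
2│♙ ♙ ♙ ♙ ♙ ♙ ♙ ♙│2
1│♖ · ♗ ♕ ♔ ♗ · ♖│1
  ─────────────────
  a b c d e f g h

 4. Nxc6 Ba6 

  a b c d e f g h
  ─────────────────
8│♜ · · ♛ ♚ ♝ · ♜│8
7│♟ · ♟ ♟ ♟ ♟ ♟ ♟│7
6│♝ ♟ ♘ · · ♞ · ·│6
5│· · · · · · · ·│5
4│· · · · · · · ·│4
3│· · ♘ · · · · ·│3
2│♙ ♙ ♙ ♙ ♙ ♙ ♙ ♙│2
1│♖ · ♗ ♕ ♔ ♗ · ♖│1
  ─────────────────
  a b c d e f g h

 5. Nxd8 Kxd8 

  a b c d e f g h
  ─────────────────
8│♜ · · ♚ · ♝ · ♜│8
7│♟ · ♟ ♟ ♟ ♟ ♟ ♟│7
6│♝ ♟ · · · ♞ · ·│6
5│· · · · · · · ·│5
4│· · · · · · · ·│4
3│· · ♘ · · · · ·│3
2│♙ ♙ ♙ ♙ ♙ ♙ ♙ ♙│2
1│♖ · ♗ ♕ ♔ ♗ · ♖│1
  ─────────────────
  a b c d e f g h



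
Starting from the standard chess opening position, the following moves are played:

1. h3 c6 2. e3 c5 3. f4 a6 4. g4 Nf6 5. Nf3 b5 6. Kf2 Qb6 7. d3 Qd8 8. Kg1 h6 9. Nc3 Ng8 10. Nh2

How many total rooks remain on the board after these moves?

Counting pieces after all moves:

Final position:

  a b c d e f g h
  ─────────────────
8│♜ ♞ ♝ ♛ ♚ ♝ ♞ ♜│8
7│· · · ♟ ♟ ♟ ♟ ·│7
6│♟ · · · · · · ♟│6
5│· ♟ ♟ · · · · ·│5
4│· · · · · ♙ ♙ ·│4
3│· · ♘ ♙ ♙ · · ♙│3
2│♙ ♙ ♙ · · · · ♘│2
1│♖ · ♗ ♕ · ♗ ♔ ♖│1
  ─────────────────
  a b c d e f g h


4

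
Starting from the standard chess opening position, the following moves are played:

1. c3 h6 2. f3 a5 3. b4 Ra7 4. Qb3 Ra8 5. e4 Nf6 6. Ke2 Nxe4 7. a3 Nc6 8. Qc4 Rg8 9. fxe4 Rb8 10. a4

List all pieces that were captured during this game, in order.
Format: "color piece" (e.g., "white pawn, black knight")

Tracking captures:
  Nxe4: captured white pawn
  fxe4: captured black knight

white pawn, black knight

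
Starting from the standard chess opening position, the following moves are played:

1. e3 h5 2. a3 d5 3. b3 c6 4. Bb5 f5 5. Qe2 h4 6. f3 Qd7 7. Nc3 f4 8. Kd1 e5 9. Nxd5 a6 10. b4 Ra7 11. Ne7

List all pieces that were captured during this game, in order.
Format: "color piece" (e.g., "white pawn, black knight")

Tracking captures:
  Nxd5: captured black pawn

black pawn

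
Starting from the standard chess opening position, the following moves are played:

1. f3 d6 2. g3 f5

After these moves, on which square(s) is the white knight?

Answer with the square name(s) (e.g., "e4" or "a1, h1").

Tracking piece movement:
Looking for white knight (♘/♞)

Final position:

  a b c d e f g h
  ─────────────────
8│♜ ♞ ♝ ♛ ♚ ♝ ♞ ♜│8
7│♟ ♟ ♟ · ♟ · ♟ ♟│7
6│· · · ♟ · · · ·│6
5│· · · · · ♟ · ·│5
4│· · · · · · · ·│4
3│· · · · · ♙ ♙ ·│3
2│♙ ♙ ♙ ♙ ♙ · · ♙│2
1│♖ ♘ ♗ ♕ ♔ ♗ ♘ ♖│1
  ─────────────────
  a b c d e f g h


b1, g1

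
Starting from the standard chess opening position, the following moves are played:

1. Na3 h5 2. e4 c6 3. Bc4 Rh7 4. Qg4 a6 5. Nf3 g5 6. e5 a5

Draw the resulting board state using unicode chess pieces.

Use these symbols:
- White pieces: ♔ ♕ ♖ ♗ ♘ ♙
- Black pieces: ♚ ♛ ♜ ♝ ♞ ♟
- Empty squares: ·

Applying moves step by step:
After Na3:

♜ ♞ ♝ ♛ ♚ ♝ ♞ ♜
♟ ♟ ♟ ♟ ♟ ♟ ♟ ♟
· · · · · · · ·
· · · · · · · ·
· · · · · · · ·
♘ · · · · · · ·
♙ ♙ ♙ ♙ ♙ ♙ ♙ ♙
♖ · ♗ ♕ ♔ ♗ ♘ ♖


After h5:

♜ ♞ ♝ ♛ ♚ ♝ ♞ ♜
♟ ♟ ♟ ♟ ♟ ♟ ♟ ·
· · · · · · · ·
· · · · · · · ♟
· · · · · · · ·
♘ · · · · · · ·
♙ ♙ ♙ ♙ ♙ ♙ ♙ ♙
♖ · ♗ ♕ ♔ ♗ ♘ ♖


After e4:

♜ ♞ ♝ ♛ ♚ ♝ ♞ ♜
♟ ♟ ♟ ♟ ♟ ♟ ♟ ·
· · · · · · · ·
· · · · · · · ♟
· · · · ♙ · · ·
♘ · · · · · · ·
♙ ♙ ♙ ♙ · ♙ ♙ ♙
♖ · ♗ ♕ ♔ ♗ ♘ ♖


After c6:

♜ ♞ ♝ ♛ ♚ ♝ ♞ ♜
♟ ♟ · ♟ ♟ ♟ ♟ ·
· · ♟ · · · · ·
· · · · · · · ♟
· · · · ♙ · · ·
♘ · · · · · · ·
♙ ♙ ♙ ♙ · ♙ ♙ ♙
♖ · ♗ ♕ ♔ ♗ ♘ ♖


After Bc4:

♜ ♞ ♝ ♛ ♚ ♝ ♞ ♜
♟ ♟ · ♟ ♟ ♟ ♟ ·
· · ♟ · · · · ·
· · · · · · · ♟
· · ♗ · ♙ · · ·
♘ · · · · · · ·
♙ ♙ ♙ ♙ · ♙ ♙ ♙
♖ · ♗ ♕ ♔ · ♘ ♖


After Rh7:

♜ ♞ ♝ ♛ ♚ ♝ ♞ ·
♟ ♟ · ♟ ♟ ♟ ♟ ♜
· · ♟ · · · · ·
· · · · · · · ♟
· · ♗ · ♙ · · ·
♘ · · · · · · ·
♙ ♙ ♙ ♙ · ♙ ♙ ♙
♖ · ♗ ♕ ♔ · ♘ ♖


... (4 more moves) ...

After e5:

♜ ♞ ♝ ♛ ♚ ♝ ♞ ·
· ♟ · ♟ ♟ ♟ · ♜
♟ · ♟ · · · · ·
· · · · ♙ · ♟ ♟
· · ♗ · · · ♕ ·
♘ · · · · ♘ · ·
♙ ♙ ♙ ♙ · ♙ ♙ ♙
♖ · ♗ · ♔ · · ♖


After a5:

♜ ♞ ♝ ♛ ♚ ♝ ♞ ·
· ♟ · ♟ ♟ ♟ · ♜
· · ♟ · · · · ·
♟ · · · ♙ · ♟ ♟
· · ♗ · · · ♕ ·
♘ · · · · ♘ · ·
♙ ♙ ♙ ♙ · ♙ ♙ ♙
♖ · ♗ · ♔ · · ♖



  a b c d e f g h
  ─────────────────
8│♜ ♞ ♝ ♛ ♚ ♝ ♞ ·│8
7│· ♟ · ♟ ♟ ♟ · ♜│7
6│· · ♟ · · · · ·│6
5│♟ · · · ♙ · ♟ ♟│5
4│· · ♗ · · · ♕ ·│4
3│♘ · · · · ♘ · ·│3
2│♙ ♙ ♙ ♙ · ♙ ♙ ♙│2
1│♖ · ♗ · ♔ · · ♖│1
  ─────────────────
  a b c d e f g h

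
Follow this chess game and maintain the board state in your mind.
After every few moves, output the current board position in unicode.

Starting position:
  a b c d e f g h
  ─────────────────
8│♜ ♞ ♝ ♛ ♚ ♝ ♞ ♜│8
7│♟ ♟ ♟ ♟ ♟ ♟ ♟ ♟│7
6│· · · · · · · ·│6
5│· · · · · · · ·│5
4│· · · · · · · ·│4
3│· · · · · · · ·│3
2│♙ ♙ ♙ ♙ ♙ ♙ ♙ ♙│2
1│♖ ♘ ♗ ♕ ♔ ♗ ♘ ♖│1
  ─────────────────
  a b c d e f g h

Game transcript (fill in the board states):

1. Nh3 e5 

  a b c d e f g h
  ─────────────────
8│♜ ♞ ♝ ♛ ♚ ♝ ♞ ♜│8
7│♟ ♟ ♟ ♟ · ♟ ♟ ♟│7
6│· · · · · · · ·│6
5│· · · · ♟ · · ·│5
4│· · · · · · · ·│4
3│· · · · · · · ♘│3
2│♙ ♙ ♙ ♙ ♙ ♙ ♙ ♙│2
1│♖ ♘ ♗ ♕ ♔ ♗ · ♖│1
  ─────────────────
  a b c d e f g h

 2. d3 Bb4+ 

  a b c d e f g h
  ─────────────────
8│♜ ♞ ♝ ♛ ♚ · ♞ ♜│8
7│♟ ♟ ♟ ♟ · ♟ ♟ ♟│7
6│· · · · · · · ·│6
5│· · · · ♟ · · ·│5
4│· ♝ · · · · · ·│4
3│· · · ♙ · · · ♘│3
2│♙ ♙ ♙ · ♙ ♙ ♙ ♙│2
1│♖ ♘ ♗ ♕ ♔ ♗ · ♖│1
  ─────────────────
  a b c d e f g h

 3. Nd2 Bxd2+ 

  a b c d e f g h
  ─────────────────
8│♜ ♞ ♝ ♛ ♚ · ♞ ♜│8
7│♟ ♟ ♟ ♟ · ♟ ♟ ♟│7
6│· · · · · · · ·│6
5│· · · · ♟ · · ·│5
4│· · · · · · · ·│4
3│· · · ♙ · · · ♘│3
2│♙ ♙ ♙ ♝ ♙ ♙ ♙ ♙│2
1│♖ · ♗ ♕ ♔ ♗ · ♖│1
  ─────────────────
  a b c d e f g h



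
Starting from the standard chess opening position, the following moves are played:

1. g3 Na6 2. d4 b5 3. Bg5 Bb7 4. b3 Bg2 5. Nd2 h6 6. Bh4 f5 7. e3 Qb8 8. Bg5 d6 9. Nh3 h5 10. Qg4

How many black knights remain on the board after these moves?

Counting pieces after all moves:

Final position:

  a b c d e f g h
  ─────────────────
8│♜ ♛ · · ♚ ♝ ♞ ♜│8
7│♟ · ♟ · ♟ · ♟ ·│7
6│♞ · · ♟ · · · ·│6
5│· ♟ · · · ♟ ♗ ♟│5
4│· · · ♙ · · ♕ ·│4
3│· ♙ · · ♙ · ♙ ♘│3
2│♙ · ♙ ♘ · ♙ ♝ ♙│2
1│♖ · · · ♔ ♗ · ♖│1
  ─────────────────
  a b c d e f g h


2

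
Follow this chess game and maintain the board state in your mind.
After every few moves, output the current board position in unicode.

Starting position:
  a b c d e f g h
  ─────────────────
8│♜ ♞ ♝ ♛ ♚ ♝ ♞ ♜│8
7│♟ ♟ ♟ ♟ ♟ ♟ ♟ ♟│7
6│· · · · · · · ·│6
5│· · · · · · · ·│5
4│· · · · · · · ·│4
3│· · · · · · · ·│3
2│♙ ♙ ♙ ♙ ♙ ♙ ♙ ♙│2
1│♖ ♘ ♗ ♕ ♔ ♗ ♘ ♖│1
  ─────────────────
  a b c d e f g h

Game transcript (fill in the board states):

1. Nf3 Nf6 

  a b c d e f g h
  ─────────────────
8│♜ ♞ ♝ ♛ ♚ ♝ · ♜│8
7│♟ ♟ ♟ ♟ ♟ ♟ ♟ ♟│7
6│· · · · · ♞ · ·│6
5│· · · · · · · ·│5
4│· · · · · · · ·│4
3│· · · · · ♘ · ·│3
2│♙ ♙ ♙ ♙ ♙ ♙ ♙ ♙│2
1│♖ ♘ ♗ ♕ ♔ ♗ · ♖│1
  ─────────────────
  a b c d e f g h

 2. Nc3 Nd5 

  a b c d e f g h
  ─────────────────
8│♜ ♞ ♝ ♛ ♚ ♝ · ♜│8
7│♟ ♟ ♟ ♟ ♟ ♟ ♟ ♟│7
6│· · · · · · · ·│6
5│· · · ♞ · · · ·│5
4│· · · · · · · ·│4
3│· · ♘ · · ♘ · ·│3
2│♙ ♙ ♙ ♙ ♙ ♙ ♙ ♙│2
1│♖ · ♗ ♕ ♔ ♗ · ♖│1
  ─────────────────
  a b c d e f g h

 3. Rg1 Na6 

  a b c d e f g h
  ─────────────────
8│♜ · ♝ ♛ ♚ ♝ · ♜│8
7│♟ ♟ ♟ ♟ ♟ ♟ ♟ ♟│7
6│♞ · · · · · · ·│6
5│· · · ♞ · · · ·│5
4│· · · · · · · ·│4
3│· · ♘ · · ♘ · ·│3
2│♙ ♙ ♙ ♙ ♙ ♙ ♙ ♙│2
1│♖ · ♗ ♕ ♔ ♗ ♖ ·│1
  ─────────────────
  a b c d e f g h

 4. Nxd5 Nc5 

  a b c d e f g h
  ─────────────────
8│♜ · ♝ ♛ ♚ ♝ · ♜│8
7│♟ ♟ ♟ ♟ ♟ ♟ ♟ ♟│7
6│· · · · · · · ·│6
5│· · ♞ ♘ · · · ·│5
4│· · · · · · · ·│4
3│· · · · · ♘ · ·│3
2│♙ ♙ ♙ ♙ ♙ ♙ ♙ ♙│2
1│♖ · ♗ ♕ ♔ ♗ ♖ ·│1
  ─────────────────
  a b c d e f g h

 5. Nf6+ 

  a b c d e f g h
  ─────────────────
8│♜ · ♝ ♛ ♚ ♝ · ♜│8
7│♟ ♟ ♟ ♟ ♟ ♟ ♟ ♟│7
6│· · · · · ♘ · ·│6
5│· · ♞ · · · · ·│5
4│· · · · · · · ·│4
3│· · · · · ♘ · ·│3
2│♙ ♙ ♙ ♙ ♙ ♙ ♙ ♙│2
1│♖ · ♗ ♕ ♔ ♗ ♖ ·│1
  ─────────────────
  a b c d e f g h


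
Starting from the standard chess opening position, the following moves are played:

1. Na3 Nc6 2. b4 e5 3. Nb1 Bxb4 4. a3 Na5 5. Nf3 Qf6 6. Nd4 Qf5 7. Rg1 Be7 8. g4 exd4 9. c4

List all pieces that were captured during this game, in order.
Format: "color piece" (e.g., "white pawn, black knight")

Tracking captures:
  Bxb4: captured white pawn
  exd4: captured white knight

white pawn, white knight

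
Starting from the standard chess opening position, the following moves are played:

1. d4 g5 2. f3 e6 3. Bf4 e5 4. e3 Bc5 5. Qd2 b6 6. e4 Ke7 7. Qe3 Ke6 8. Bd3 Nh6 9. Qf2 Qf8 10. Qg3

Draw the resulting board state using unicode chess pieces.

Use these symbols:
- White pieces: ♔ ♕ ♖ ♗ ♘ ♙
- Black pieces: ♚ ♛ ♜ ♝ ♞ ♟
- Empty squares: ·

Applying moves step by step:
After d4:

♜ ♞ ♝ ♛ ♚ ♝ ♞ ♜
♟ ♟ ♟ ♟ ♟ ♟ ♟ ♟
· · · · · · · ·
· · · · · · · ·
· · · ♙ · · · ·
· · · · · · · ·
♙ ♙ ♙ · ♙ ♙ ♙ ♙
♖ ♘ ♗ ♕ ♔ ♗ ♘ ♖


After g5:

♜ ♞ ♝ ♛ ♚ ♝ ♞ ♜
♟ ♟ ♟ ♟ ♟ ♟ · ♟
· · · · · · · ·
· · · · · · ♟ ·
· · · ♙ · · · ·
· · · · · · · ·
♙ ♙ ♙ · ♙ ♙ ♙ ♙
♖ ♘ ♗ ♕ ♔ ♗ ♘ ♖


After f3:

♜ ♞ ♝ ♛ ♚ ♝ ♞ ♜
♟ ♟ ♟ ♟ ♟ ♟ · ♟
· · · · · · · ·
· · · · · · ♟ ·
· · · ♙ · · · ·
· · · · · ♙ · ·
♙ ♙ ♙ · ♙ · ♙ ♙
♖ ♘ ♗ ♕ ♔ ♗ ♘ ♖


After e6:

♜ ♞ ♝ ♛ ♚ ♝ ♞ ♜
♟ ♟ ♟ ♟ · ♟ · ♟
· · · · ♟ · · ·
· · · · · · ♟ ·
· · · ♙ · · · ·
· · · · · ♙ · ·
♙ ♙ ♙ · ♙ · ♙ ♙
♖ ♘ ♗ ♕ ♔ ♗ ♘ ♖


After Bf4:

♜ ♞ ♝ ♛ ♚ ♝ ♞ ♜
♟ ♟ ♟ ♟ · ♟ · ♟
· · · · ♟ · · ·
· · · · · · ♟ ·
· · · ♙ · ♗ · ·
· · · · · ♙ · ·
♙ ♙ ♙ · ♙ · ♙ ♙
♖ ♘ · ♕ ♔ ♗ ♘ ♖


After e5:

♜ ♞ ♝ ♛ ♚ ♝ ♞ ♜
♟ ♟ ♟ ♟ · ♟ · ♟
· · · · · · · ·
· · · · ♟ · ♟ ·
· · · ♙ · ♗ · ·
· · · · · ♙ · ·
♙ ♙ ♙ · ♙ · ♙ ♙
♖ ♘ · ♕ ♔ ♗ ♘ ♖


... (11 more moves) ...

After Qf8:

♜ ♞ ♝ · · ♛ · ♜
♟ · ♟ ♟ · ♟ · ♟
· ♟ · · ♚ · · ♞
· · ♝ · ♟ · ♟ ·
· · · ♙ ♙ ♗ · ·
· · · ♗ · ♙ · ·
♙ ♙ ♙ · · ♕ ♙ ♙
♖ ♘ · · ♔ · ♘ ♖


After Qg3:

♜ ♞ ♝ · · ♛ · ♜
♟ · ♟ ♟ · ♟ · ♟
· ♟ · · ♚ · · ♞
· · ♝ · ♟ · ♟ ·
· · · ♙ ♙ ♗ · ·
· · · ♗ · ♙ ♕ ·
♙ ♙ ♙ · · · ♙ ♙
♖ ♘ · · ♔ · ♘ ♖



  a b c d e f g h
  ─────────────────
8│♜ ♞ ♝ · · ♛ · ♜│8
7│♟ · ♟ ♟ · ♟ · ♟│7
6│· ♟ · · ♚ · · ♞│6
5│· · ♝ · ♟ · ♟ ·│5
4│· · · ♙ ♙ ♗ · ·│4
3│· · · ♗ · ♙ ♕ ·│3
2│♙ ♙ ♙ · · · ♙ ♙│2
1│♖ ♘ · · ♔ · ♘ ♖│1
  ─────────────────
  a b c d e f g h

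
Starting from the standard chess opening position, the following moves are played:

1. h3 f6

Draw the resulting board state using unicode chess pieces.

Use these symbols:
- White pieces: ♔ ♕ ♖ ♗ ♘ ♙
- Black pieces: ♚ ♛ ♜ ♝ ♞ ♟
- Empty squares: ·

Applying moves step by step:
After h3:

♜ ♞ ♝ ♛ ♚ ♝ ♞ ♜
♟ ♟ ♟ ♟ ♟ ♟ ♟ ♟
· · · · · · · ·
· · · · · · · ·
· · · · · · · ·
· · · · · · · ♙
♙ ♙ ♙ ♙ ♙ ♙ ♙ ·
♖ ♘ ♗ ♕ ♔ ♗ ♘ ♖


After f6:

♜ ♞ ♝ ♛ ♚ ♝ ♞ ♜
♟ ♟ ♟ ♟ ♟ · ♟ ♟
· · · · · ♟ · ·
· · · · · · · ·
· · · · · · · ·
· · · · · · · ♙
♙ ♙ ♙ ♙ ♙ ♙ ♙ ·
♖ ♘ ♗ ♕ ♔ ♗ ♘ ♖



  a b c d e f g h
  ─────────────────
8│♜ ♞ ♝ ♛ ♚ ♝ ♞ ♜│8
7│♟ ♟ ♟ ♟ ♟ · ♟ ♟│7
6│· · · · · ♟ · ·│6
5│· · · · · · · ·│5
4│· · · · · · · ·│4
3│· · · · · · · ♙│3
2│♙ ♙ ♙ ♙ ♙ ♙ ♙ ·│2
1│♖ ♘ ♗ ♕ ♔ ♗ ♘ ♖│1
  ─────────────────
  a b c d e f g h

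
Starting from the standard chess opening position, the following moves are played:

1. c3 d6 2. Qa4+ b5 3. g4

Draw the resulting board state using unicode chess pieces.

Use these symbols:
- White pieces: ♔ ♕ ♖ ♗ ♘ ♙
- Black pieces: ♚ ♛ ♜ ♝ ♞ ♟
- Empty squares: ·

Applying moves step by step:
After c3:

♜ ♞ ♝ ♛ ♚ ♝ ♞ ♜
♟ ♟ ♟ ♟ ♟ ♟ ♟ ♟
· · · · · · · ·
· · · · · · · ·
· · · · · · · ·
· · ♙ · · · · ·
♙ ♙ · ♙ ♙ ♙ ♙ ♙
♖ ♘ ♗ ♕ ♔ ♗ ♘ ♖


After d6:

♜ ♞ ♝ ♛ ♚ ♝ ♞ ♜
♟ ♟ ♟ · ♟ ♟ ♟ ♟
· · · ♟ · · · ·
· · · · · · · ·
· · · · · · · ·
· · ♙ · · · · ·
♙ ♙ · ♙ ♙ ♙ ♙ ♙
♖ ♘ ♗ ♕ ♔ ♗ ♘ ♖


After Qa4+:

♜ ♞ ♝ ♛ ♚ ♝ ♞ ♜
♟ ♟ ♟ · ♟ ♟ ♟ ♟
· · · ♟ · · · ·
· · · · · · · ·
♕ · · · · · · ·
· · ♙ · · · · ·
♙ ♙ · ♙ ♙ ♙ ♙ ♙
♖ ♘ ♗ · ♔ ♗ ♘ ♖


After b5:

♜ ♞ ♝ ♛ ♚ ♝ ♞ ♜
♟ · ♟ · ♟ ♟ ♟ ♟
· · · ♟ · · · ·
· ♟ · · · · · ·
♕ · · · · · · ·
· · ♙ · · · · ·
♙ ♙ · ♙ ♙ ♙ ♙ ♙
♖ ♘ ♗ · ♔ ♗ ♘ ♖


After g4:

♜ ♞ ♝ ♛ ♚ ♝ ♞ ♜
♟ · ♟ · ♟ ♟ ♟ ♟
· · · ♟ · · · ·
· ♟ · · · · · ·
♕ · · · · · ♙ ·
· · ♙ · · · · ·
♙ ♙ · ♙ ♙ ♙ · ♙
♖ ♘ ♗ · ♔ ♗ ♘ ♖



  a b c d e f g h
  ─────────────────
8│♜ ♞ ♝ ♛ ♚ ♝ ♞ ♜│8
7│♟ · ♟ · ♟ ♟ ♟ ♟│7
6│· · · ♟ · · · ·│6
5│· ♟ · · · · · ·│5
4│♕ · · · · · ♙ ·│4
3│· · ♙ · · · · ·│3
2│♙ ♙ · ♙ ♙ ♙ · ♙│2
1│♖ ♘ ♗ · ♔ ♗ ♘ ♖│1
  ─────────────────
  a b c d e f g h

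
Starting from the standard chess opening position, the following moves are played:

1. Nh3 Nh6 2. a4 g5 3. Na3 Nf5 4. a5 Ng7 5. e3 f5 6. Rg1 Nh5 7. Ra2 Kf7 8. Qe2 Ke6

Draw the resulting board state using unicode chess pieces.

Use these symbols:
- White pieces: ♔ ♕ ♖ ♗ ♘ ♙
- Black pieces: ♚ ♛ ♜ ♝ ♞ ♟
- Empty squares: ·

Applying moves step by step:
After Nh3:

♜ ♞ ♝ ♛ ♚ ♝ ♞ ♜
♟ ♟ ♟ ♟ ♟ ♟ ♟ ♟
· · · · · · · ·
· · · · · · · ·
· · · · · · · ·
· · · · · · · ♘
♙ ♙ ♙ ♙ ♙ ♙ ♙ ♙
♖ ♘ ♗ ♕ ♔ ♗ · ♖


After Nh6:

♜ ♞ ♝ ♛ ♚ ♝ · ♜
♟ ♟ ♟ ♟ ♟ ♟ ♟ ♟
· · · · · · · ♞
· · · · · · · ·
· · · · · · · ·
· · · · · · · ♘
♙ ♙ ♙ ♙ ♙ ♙ ♙ ♙
♖ ♘ ♗ ♕ ♔ ♗ · ♖


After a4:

♜ ♞ ♝ ♛ ♚ ♝ · ♜
♟ ♟ ♟ ♟ ♟ ♟ ♟ ♟
· · · · · · · ♞
· · · · · · · ·
♙ · · · · · · ·
· · · · · · · ♘
· ♙ ♙ ♙ ♙ ♙ ♙ ♙
♖ ♘ ♗ ♕ ♔ ♗ · ♖


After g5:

♜ ♞ ♝ ♛ ♚ ♝ · ♜
♟ ♟ ♟ ♟ ♟ ♟ · ♟
· · · · · · · ♞
· · · · · · ♟ ·
♙ · · · · · · ·
· · · · · · · ♘
· ♙ ♙ ♙ ♙ ♙ ♙ ♙
♖ ♘ ♗ ♕ ♔ ♗ · ♖


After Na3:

♜ ♞ ♝ ♛ ♚ ♝ · ♜
♟ ♟ ♟ ♟ ♟ ♟ · ♟
· · · · · · · ♞
· · · · · · ♟ ·
♙ · · · · · · ·
♘ · · · · · · ♘
· ♙ ♙ ♙ ♙ ♙ ♙ ♙
♖ · ♗ ♕ ♔ ♗ · ♖


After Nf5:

♜ ♞ ♝ ♛ ♚ ♝ · ♜
♟ ♟ ♟ ♟ ♟ ♟ · ♟
· · · · · · · ·
· · · · · ♞ ♟ ·
♙ · · · · · · ·
♘ · · · · · · ♘
· ♙ ♙ ♙ ♙ ♙ ♙ ♙
♖ · ♗ ♕ ♔ ♗ · ♖


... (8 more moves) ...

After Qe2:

♜ ♞ ♝ ♛ · ♝ · ♜
♟ ♟ ♟ ♟ ♟ ♚ · ♟
· · · · · · · ·
♙ · · · · ♟ ♟ ♞
· · · · · · · ·
♘ · · · ♙ · · ♘
♖ ♙ ♙ ♙ ♕ ♙ ♙ ♙
· · ♗ · ♔ ♗ ♖ ·


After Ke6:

♜ ♞ ♝ ♛ · ♝ · ♜
♟ ♟ ♟ ♟ ♟ · · ♟
· · · · ♚ · · ·
♙ · · · · ♟ ♟ ♞
· · · · · · · ·
♘ · · · ♙ · · ♘
♖ ♙ ♙ ♙ ♕ ♙ ♙ ♙
· · ♗ · ♔ ♗ ♖ ·



  a b c d e f g h
  ─────────────────
8│♜ ♞ ♝ ♛ · ♝ · ♜│8
7│♟ ♟ ♟ ♟ ♟ · · ♟│7
6│· · · · ♚ · · ·│6
5│♙ · · · · ♟ ♟ ♞│5
4│· · · · · · · ·│4
3│♘ · · · ♙ · · ♘│3
2│♖ ♙ ♙ ♙ ♕ ♙ ♙ ♙│2
1│· · ♗ · ♔ ♗ ♖ ·│1
  ─────────────────
  a b c d e f g h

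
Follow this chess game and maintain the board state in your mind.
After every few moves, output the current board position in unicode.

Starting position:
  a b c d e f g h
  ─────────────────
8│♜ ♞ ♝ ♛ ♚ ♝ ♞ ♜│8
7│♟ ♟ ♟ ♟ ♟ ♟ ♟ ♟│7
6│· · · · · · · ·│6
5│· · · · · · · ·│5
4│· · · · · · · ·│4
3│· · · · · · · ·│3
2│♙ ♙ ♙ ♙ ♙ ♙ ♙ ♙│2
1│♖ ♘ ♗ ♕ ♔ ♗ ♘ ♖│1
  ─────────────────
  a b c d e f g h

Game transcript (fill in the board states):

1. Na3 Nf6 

  a b c d e f g h
  ─────────────────
8│♜ ♞ ♝ ♛ ♚ ♝ · ♜│8
7│♟ ♟ ♟ ♟ ♟ ♟ ♟ ♟│7
6│· · · · · ♞ · ·│6
5│· · · · · · · ·│5
4│· · · · · · · ·│4
3│♘ · · · · · · ·│3
2│♙ ♙ ♙ ♙ ♙ ♙ ♙ ♙│2
1│♖ · ♗ ♕ ♔ ♗ ♘ ♖│1
  ─────────────────
  a b c d e f g h

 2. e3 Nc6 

  a b c d e f g h
  ─────────────────
8│♜ · ♝ ♛ ♚ ♝ · ♜│8
7│♟ ♟ ♟ ♟ ♟ ♟ ♟ ♟│7
6│· · ♞ · · ♞ · ·│6
5│· · · · · · · ·│5
4│· · · · · · · ·│4
3│♘ · · · ♙ · · ·│3
2│♙ ♙ ♙ ♙ · ♙ ♙ ♙│2
1│♖ · ♗ ♕ ♔ ♗ ♘ ♖│1
  ─────────────────
  a b c d e f g h

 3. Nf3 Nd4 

  a b c d e f g h
  ─────────────────
8│♜ · ♝ ♛ ♚ ♝ · ♜│8
7│♟ ♟ ♟ ♟ ♟ ♟ ♟ ♟│7
6│· · · · · ♞ · ·│6
5│· · · · · · · ·│5
4│· · · ♞ · · · ·│4
3│♘ · · · ♙ ♘ · ·│3
2│♙ ♙ ♙ ♙ · ♙ ♙ ♙│2
1│♖ · ♗ ♕ ♔ ♗ · ♖│1
  ─────────────────
  a b c d e f g h



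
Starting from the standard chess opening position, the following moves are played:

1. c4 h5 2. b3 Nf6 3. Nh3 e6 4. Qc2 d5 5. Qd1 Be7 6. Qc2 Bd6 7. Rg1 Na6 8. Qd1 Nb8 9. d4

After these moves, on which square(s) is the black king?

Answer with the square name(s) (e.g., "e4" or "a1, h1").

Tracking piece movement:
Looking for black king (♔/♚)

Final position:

  a b c d e f g h
  ─────────────────
8│♜ ♞ ♝ ♛ ♚ · · ♜│8
7│♟ ♟ ♟ · · ♟ ♟ ·│7
6│· · · ♝ ♟ ♞ · ·│6
5│· · · ♟ · · · ♟│5
4│· · ♙ ♙ · · · ·│4
3│· ♙ · · · · · ♘│3
2│♙ · · · ♙ ♙ ♙ ♙│2
1│♖ ♘ ♗ ♕ ♔ ♗ ♖ ·│1
  ─────────────────
  a b c d e f g h


e8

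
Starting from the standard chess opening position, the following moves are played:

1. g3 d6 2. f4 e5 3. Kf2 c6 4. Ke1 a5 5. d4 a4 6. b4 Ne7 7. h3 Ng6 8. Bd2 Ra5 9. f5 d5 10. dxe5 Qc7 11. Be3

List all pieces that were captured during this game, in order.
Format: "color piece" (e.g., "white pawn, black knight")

Tracking captures:
  dxe5: captured black pawn

black pawn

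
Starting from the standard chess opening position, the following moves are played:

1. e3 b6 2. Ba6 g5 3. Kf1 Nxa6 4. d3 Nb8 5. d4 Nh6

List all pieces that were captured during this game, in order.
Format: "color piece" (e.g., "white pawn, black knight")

Tracking captures:
  Nxa6: captured white bishop

white bishop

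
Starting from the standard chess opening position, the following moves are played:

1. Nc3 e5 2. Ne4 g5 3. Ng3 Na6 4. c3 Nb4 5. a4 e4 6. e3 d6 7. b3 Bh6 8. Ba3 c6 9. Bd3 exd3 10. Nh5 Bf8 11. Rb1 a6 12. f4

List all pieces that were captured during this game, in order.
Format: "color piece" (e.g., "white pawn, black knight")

Tracking captures:
  exd3: captured white bishop

white bishop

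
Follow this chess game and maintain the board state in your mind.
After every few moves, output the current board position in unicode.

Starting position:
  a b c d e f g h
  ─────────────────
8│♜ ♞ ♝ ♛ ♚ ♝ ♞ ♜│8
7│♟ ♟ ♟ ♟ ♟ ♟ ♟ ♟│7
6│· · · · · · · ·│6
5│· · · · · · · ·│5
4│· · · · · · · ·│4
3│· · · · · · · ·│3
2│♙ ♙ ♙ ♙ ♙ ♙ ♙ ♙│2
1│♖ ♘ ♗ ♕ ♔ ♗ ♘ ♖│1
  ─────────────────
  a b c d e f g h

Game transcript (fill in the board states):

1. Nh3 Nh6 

  a b c d e f g h
  ─────────────────
8│♜ ♞ ♝ ♛ ♚ ♝ · ♜│8
7│♟ ♟ ♟ ♟ ♟ ♟ ♟ ♟│7
6│· · · · · · · ♞│6
5│· · · · · · · ·│5
4│· · · · · · · ·│4
3│· · · · · · · ♘│3
2│♙ ♙ ♙ ♙ ♙ ♙ ♙ ♙│2
1│♖ ♘ ♗ ♕ ♔ ♗ · ♖│1
  ─────────────────
  a b c d e f g h

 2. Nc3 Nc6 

  a b c d e f g h
  ─────────────────
8│♜ · ♝ ♛ ♚ ♝ · ♜│8
7│♟ ♟ ♟ ♟ ♟ ♟ ♟ ♟│7
6│· · ♞ · · · · ♞│6
5│· · · · · · · ·│5
4│· · · · · · · ·│4
3│· · ♘ · · · · ♘│3
2│♙ ♙ ♙ ♙ ♙ ♙ ♙ ♙│2
1│♖ · ♗ ♕ ♔ ♗ · ♖│1
  ─────────────────
  a b c d e f g h

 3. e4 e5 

  a b c d e f g h
  ─────────────────
8│♜ · ♝ ♛ ♚ ♝ · ♜│8
7│♟ ♟ ♟ ♟ · ♟ ♟ ♟│7
6│· · ♞ · · · · ♞│6
5│· · · · ♟ · · ·│5
4│· · · · ♙ · · ·│4
3│· · ♘ · · · · ♘│3
2│♙ ♙ ♙ ♙ · ♙ ♙ ♙│2
1│♖ · ♗ ♕ ♔ ♗ · ♖│1
  ─────────────────
  a b c d e f g h

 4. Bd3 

  a b c d e f g h
  ─────────────────
8│♜ · ♝ ♛ ♚ ♝ · ♜│8
7│♟ ♟ ♟ ♟ · ♟ ♟ ♟│7
6│· · ♞ · · · · ♞│6
5│· · · · ♟ · · ·│5
4│· · · · ♙ · · ·│4
3│· · ♘ ♗ · · · ♘│3
2│♙ ♙ ♙ ♙ · ♙ ♙ ♙│2
1│♖ · ♗ ♕ ♔ · · ♖│1
  ─────────────────
  a b c d e f g h


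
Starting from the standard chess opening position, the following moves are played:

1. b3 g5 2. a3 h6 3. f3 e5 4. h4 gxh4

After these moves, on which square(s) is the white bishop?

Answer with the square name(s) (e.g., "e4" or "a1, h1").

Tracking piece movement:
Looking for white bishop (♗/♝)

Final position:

  a b c d e f g h
  ─────────────────
8│♜ ♞ ♝ ♛ ♚ ♝ ♞ ♜│8
7│♟ ♟ ♟ ♟ · ♟ · ·│7
6│· · · · · · · ♟│6
5│· · · · ♟ · · ·│5
4│· · · · · · · ♟│4
3│♙ ♙ · · · ♙ · ·│3
2│· · ♙ ♙ ♙ · ♙ ·│2
1│♖ ♘ ♗ ♕ ♔ ♗ ♘ ♖│1
  ─────────────────
  a b c d e f g h


c1, f1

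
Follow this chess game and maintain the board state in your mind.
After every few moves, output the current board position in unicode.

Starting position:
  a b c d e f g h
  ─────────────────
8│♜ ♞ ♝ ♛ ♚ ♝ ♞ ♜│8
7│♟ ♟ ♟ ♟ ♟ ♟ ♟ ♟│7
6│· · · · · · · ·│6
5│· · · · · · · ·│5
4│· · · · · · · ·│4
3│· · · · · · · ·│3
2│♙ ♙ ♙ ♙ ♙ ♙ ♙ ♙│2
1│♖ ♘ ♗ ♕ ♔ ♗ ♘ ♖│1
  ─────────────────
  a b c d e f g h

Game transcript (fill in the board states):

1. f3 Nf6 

  a b c d e f g h
  ─────────────────
8│♜ ♞ ♝ ♛ ♚ ♝ · ♜│8
7│♟ ♟ ♟ ♟ ♟ ♟ ♟ ♟│7
6│· · · · · ♞ · ·│6
5│· · · · · · · ·│5
4│· · · · · · · ·│4
3│· · · · · ♙ · ·│3
2│♙ ♙ ♙ ♙ ♙ · ♙ ♙│2
1│♖ ♘ ♗ ♕ ♔ ♗ ♘ ♖│1
  ─────────────────
  a b c d e f g h

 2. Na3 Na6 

  a b c d e f g h
  ─────────────────
8│♜ · ♝ ♛ ♚ ♝ · ♜│8
7│♟ ♟ ♟ ♟ ♟ ♟ ♟ ♟│7
6│♞ · · · · ♞ · ·│6
5│· · · · · · · ·│5
4│· · · · · · · ·│4
3│♘ · · · · ♙ · ·│3
2│♙ ♙ ♙ ♙ ♙ · ♙ ♙│2
1│♖ · ♗ ♕ ♔ ♗ ♘ ♖│1
  ─────────────────
  a b c d e f g h

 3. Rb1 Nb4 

  a b c d e f g h
  ─────────────────
8│♜ · ♝ ♛ ♚ ♝ · ♜│8
7│♟ ♟ ♟ ♟ ♟ ♟ ♟ ♟│7
6│· · · · · ♞ · ·│6
5│· · · · · · · ·│5
4│· ♞ · · · · · ·│4
3│♘ · · · · ♙ · ·│3
2│♙ ♙ ♙ ♙ ♙ · ♙ ♙│2
1│· ♖ ♗ ♕ ♔ ♗ ♘ ♖│1
  ─────────────────
  a b c d e f g h

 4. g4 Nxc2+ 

  a b c d e f g h
  ─────────────────
8│♜ · ♝ ♛ ♚ ♝ · ♜│8
7│♟ ♟ ♟ ♟ ♟ ♟ ♟ ♟│7
6│· · · · · ♞ · ·│6
5│· · · · · · · ·│5
4│· · · · · · ♙ ·│4
3│♘ · · · · ♙ · ·│3
2│♙ ♙ ♞ ♙ ♙ · · ♙│2
1│· ♖ ♗ ♕ ♔ ♗ ♘ ♖│1
  ─────────────────
  a b c d e f g h

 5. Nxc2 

  a b c d e f g h
  ─────────────────
8│♜ · ♝ ♛ ♚ ♝ · ♜│8
7│♟ ♟ ♟ ♟ ♟ ♟ ♟ ♟│7
6│· · · · · ♞ · ·│6
5│· · · · · · · ·│5
4│· · · · · · ♙ ·│4
3│· · · · · ♙ · ·│3
2│♙ ♙ ♘ ♙ ♙ · · ♙│2
1│· ♖ ♗ ♕ ♔ ♗ ♘ ♖│1
  ─────────────────
  a b c d e f g h


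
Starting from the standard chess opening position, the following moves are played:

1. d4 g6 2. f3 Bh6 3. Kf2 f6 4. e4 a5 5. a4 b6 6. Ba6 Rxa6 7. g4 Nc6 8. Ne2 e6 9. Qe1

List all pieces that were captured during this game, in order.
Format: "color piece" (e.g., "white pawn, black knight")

Tracking captures:
  Rxa6: captured white bishop

white bishop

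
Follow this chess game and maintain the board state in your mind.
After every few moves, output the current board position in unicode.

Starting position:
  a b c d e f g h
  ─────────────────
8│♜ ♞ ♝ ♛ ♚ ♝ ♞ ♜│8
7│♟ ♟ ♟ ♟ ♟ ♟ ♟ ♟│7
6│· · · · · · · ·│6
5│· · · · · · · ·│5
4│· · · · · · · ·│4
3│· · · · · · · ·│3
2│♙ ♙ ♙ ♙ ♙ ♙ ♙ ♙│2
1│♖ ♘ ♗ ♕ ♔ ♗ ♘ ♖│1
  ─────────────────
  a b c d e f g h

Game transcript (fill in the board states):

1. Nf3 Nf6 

  a b c d e f g h
  ─────────────────
8│♜ ♞ ♝ ♛ ♚ ♝ · ♜│8
7│♟ ♟ ♟ ♟ ♟ ♟ ♟ ♟│7
6│· · · · · ♞ · ·│6
5│· · · · · · · ·│5
4│· · · · · · · ·│4
3│· · · · · ♘ · ·│3
2│♙ ♙ ♙ ♙ ♙ ♙ ♙ ♙│2
1│♖ ♘ ♗ ♕ ♔ ♗ · ♖│1
  ─────────────────
  a b c d e f g h

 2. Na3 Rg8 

  a b c d e f g h
  ─────────────────
8│♜ ♞ ♝ ♛ ♚ ♝ ♜ ·│8
7│♟ ♟ ♟ ♟ ♟ ♟ ♟ ♟│7
6│· · · · · ♞ · ·│6
5│· · · · · · · ·│5
4│· · · · · · · ·│4
3│♘ · · · · ♘ · ·│3
2│♙ ♙ ♙ ♙ ♙ ♙ ♙ ♙│2
1│♖ · ♗ ♕ ♔ ♗ · ♖│1
  ─────────────────
  a b c d e f g h

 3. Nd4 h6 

  a b c d e f g h
  ─────────────────
8│♜ ♞ ♝ ♛ ♚ ♝ ♜ ·│8
7│♟ ♟ ♟ ♟ ♟ ♟ ♟ ·│7
6│· · · · · ♞ · ♟│6
5│· · · · · · · ·│5
4│· · · ♘ · · · ·│4
3│♘ · · · · · · ·│3
2│♙ ♙ ♙ ♙ ♙ ♙ ♙ ♙│2
1│♖ · ♗ ♕ ♔ ♗ · ♖│1
  ─────────────────
  a b c d e f g h

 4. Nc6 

  a b c d e f g h
  ─────────────────
8│♜ ♞ ♝ ♛ ♚ ♝ ♜ ·│8
7│♟ ♟ ♟ ♟ ♟ ♟ ♟ ·│7
6│· · ♘ · · ♞ · ♟│6
5│· · · · · · · ·│5
4│· · · · · · · ·│4
3│♘ · · · · · · ·│3
2│♙ ♙ ♙ ♙ ♙ ♙ ♙ ♙│2
1│♖ · ♗ ♕ ♔ ♗ · ♖│1
  ─────────────────
  a b c d e f g h


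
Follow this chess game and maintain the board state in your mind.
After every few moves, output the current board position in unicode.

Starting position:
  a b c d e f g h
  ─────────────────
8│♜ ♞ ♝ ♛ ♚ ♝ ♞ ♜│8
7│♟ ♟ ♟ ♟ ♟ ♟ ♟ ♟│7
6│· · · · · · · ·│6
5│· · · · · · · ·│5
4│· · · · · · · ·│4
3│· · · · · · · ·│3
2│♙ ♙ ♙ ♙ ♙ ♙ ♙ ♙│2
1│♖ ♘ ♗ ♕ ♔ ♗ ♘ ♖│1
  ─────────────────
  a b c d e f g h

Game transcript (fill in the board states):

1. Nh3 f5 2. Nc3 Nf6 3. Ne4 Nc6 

  a b c d e f g h
  ─────────────────
8│♜ · ♝ ♛ ♚ ♝ · ♜│8
7│♟ ♟ ♟ ♟ ♟ · ♟ ♟│7
6│· · ♞ · · ♞ · ·│6
5│· · · · · ♟ · ·│5
4│· · · · ♘ · · ·│4
3│· · · · · · · ♘│3
2│♙ ♙ ♙ ♙ ♙ ♙ ♙ ♙│2
1│♖ · ♗ ♕ ♔ ♗ · ♖│1
  ─────────────────
  a b c d e f g h

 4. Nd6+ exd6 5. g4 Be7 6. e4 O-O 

  a b c d e f g h
  ─────────────────
8│♜ · ♝ ♛ · ♜ ♚ ·│8
7│♟ ♟ ♟ ♟ ♝ · ♟ ♟│7
6│· · ♞ ♟ · ♞ · ·│6
5│· · · · · ♟ · ·│5
4│· · · · ♙ · ♙ ·│4
3│· · · · · · · ♘│3
2│♙ ♙ ♙ ♙ · ♙ · ♙│2
1│♖ · ♗ ♕ ♔ ♗ · ♖│1
  ─────────────────
  a b c d e f g h

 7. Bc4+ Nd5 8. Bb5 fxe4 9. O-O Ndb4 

  a b c d e f g h
  ─────────────────
8│♜ · ♝ ♛ · ♜ ♚ ·│8
7│♟ ♟ ♟ ♟ ♝ · ♟ ♟│7
6│· · ♞ ♟ · · · ·│6
5│· ♗ · · · · · ·│5
4│· ♞ · · ♟ · ♙ ·│4
3│· · · · · · · ♘│3
2│♙ ♙ ♙ ♙ · ♙ · ♙│2
1│♖ · ♗ ♕ · ♖ ♔ ·│1
  ─────────────────
  a b c d e f g h

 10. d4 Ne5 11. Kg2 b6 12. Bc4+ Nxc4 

  a b c d e f g h
  ─────────────────
8│♜ · ♝ ♛ · ♜ ♚ ·│8
7│♟ · ♟ ♟ ♝ · ♟ ♟│7
6│· ♟ · ♟ · · · ·│6
5│· · · · · · · ·│5
4│· ♞ ♞ ♙ ♟ · ♙ ·│4
3│· · · · · · · ♘│3
2│♙ ♙ ♙ · · ♙ ♔ ♙│2
1│♖ · ♗ ♕ · ♖ · ·│1
  ─────────────────
  a b c d e f g h

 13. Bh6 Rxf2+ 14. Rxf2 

  a b c d e f g h
  ─────────────────
8│♜ · ♝ ♛ · · ♚ ·│8
7│♟ · ♟ ♟ ♝ · ♟ ♟│7
6│· ♟ · ♟ · · · ♗│6
5│· · · · · · · ·│5
4│· ♞ ♞ ♙ ♟ · ♙ ·│4
3│· · · · · · · ♘│3
2│♙ ♙ ♙ · · ♖ ♔ ♙│2
1│♖ · · ♕ · · · ·│1
  ─────────────────
  a b c d e f g h


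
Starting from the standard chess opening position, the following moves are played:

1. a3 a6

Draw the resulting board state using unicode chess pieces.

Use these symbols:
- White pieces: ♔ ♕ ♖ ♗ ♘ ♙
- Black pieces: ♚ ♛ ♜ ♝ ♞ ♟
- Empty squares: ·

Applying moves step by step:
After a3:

♜ ♞ ♝ ♛ ♚ ♝ ♞ ♜
♟ ♟ ♟ ♟ ♟ ♟ ♟ ♟
· · · · · · · ·
· · · · · · · ·
· · · · · · · ·
♙ · · · · · · ·
· ♙ ♙ ♙ ♙ ♙ ♙ ♙
♖ ♘ ♗ ♕ ♔ ♗ ♘ ♖


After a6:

♜ ♞ ♝ ♛ ♚ ♝ ♞ ♜
· ♟ ♟ ♟ ♟ ♟ ♟ ♟
♟ · · · · · · ·
· · · · · · · ·
· · · · · · · ·
♙ · · · · · · ·
· ♙ ♙ ♙ ♙ ♙ ♙ ♙
♖ ♘ ♗ ♕ ♔ ♗ ♘ ♖



  a b c d e f g h
  ─────────────────
8│♜ ♞ ♝ ♛ ♚ ♝ ♞ ♜│8
7│· ♟ ♟ ♟ ♟ ♟ ♟ ♟│7
6│♟ · · · · · · ·│6
5│· · · · · · · ·│5
4│· · · · · · · ·│4
3│♙ · · · · · · ·│3
2│· ♙ ♙ ♙ ♙ ♙ ♙ ♙│2
1│♖ ♘ ♗ ♕ ♔ ♗ ♘ ♖│1
  ─────────────────
  a b c d e f g h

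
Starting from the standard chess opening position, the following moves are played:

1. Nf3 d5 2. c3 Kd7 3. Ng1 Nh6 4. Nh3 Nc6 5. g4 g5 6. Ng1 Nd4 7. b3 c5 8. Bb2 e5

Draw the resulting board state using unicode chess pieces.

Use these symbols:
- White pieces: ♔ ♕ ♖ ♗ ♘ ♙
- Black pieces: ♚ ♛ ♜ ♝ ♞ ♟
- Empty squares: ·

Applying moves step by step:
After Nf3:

♜ ♞ ♝ ♛ ♚ ♝ ♞ ♜
♟ ♟ ♟ ♟ ♟ ♟ ♟ ♟
· · · · · · · ·
· · · · · · · ·
· · · · · · · ·
· · · · · ♘ · ·
♙ ♙ ♙ ♙ ♙ ♙ ♙ ♙
♖ ♘ ♗ ♕ ♔ ♗ · ♖


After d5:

♜ ♞ ♝ ♛ ♚ ♝ ♞ ♜
♟ ♟ ♟ · ♟ ♟ ♟ ♟
· · · · · · · ·
· · · ♟ · · · ·
· · · · · · · ·
· · · · · ♘ · ·
♙ ♙ ♙ ♙ ♙ ♙ ♙ ♙
♖ ♘ ♗ ♕ ♔ ♗ · ♖


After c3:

♜ ♞ ♝ ♛ ♚ ♝ ♞ ♜
♟ ♟ ♟ · ♟ ♟ ♟ ♟
· · · · · · · ·
· · · ♟ · · · ·
· · · · · · · ·
· · ♙ · · ♘ · ·
♙ ♙ · ♙ ♙ ♙ ♙ ♙
♖ ♘ ♗ ♕ ♔ ♗ · ♖


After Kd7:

♜ ♞ ♝ ♛ · ♝ ♞ ♜
♟ ♟ ♟ ♚ ♟ ♟ ♟ ♟
· · · · · · · ·
· · · ♟ · · · ·
· · · · · · · ·
· · ♙ · · ♘ · ·
♙ ♙ · ♙ ♙ ♙ ♙ ♙
♖ ♘ ♗ ♕ ♔ ♗ · ♖


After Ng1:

♜ ♞ ♝ ♛ · ♝ ♞ ♜
♟ ♟ ♟ ♚ ♟ ♟ ♟ ♟
· · · · · · · ·
· · · ♟ · · · ·
· · · · · · · ·
· · ♙ · · · · ·
♙ ♙ · ♙ ♙ ♙ ♙ ♙
♖ ♘ ♗ ♕ ♔ ♗ ♘ ♖


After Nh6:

♜ ♞ ♝ ♛ · ♝ · ♜
♟ ♟ ♟ ♚ ♟ ♟ ♟ ♟
· · · · · · · ♞
· · · ♟ · · · ·
· · · · · · · ·
· · ♙ · · · · ·
♙ ♙ · ♙ ♙ ♙ ♙ ♙
♖ ♘ ♗ ♕ ♔ ♗ ♘ ♖


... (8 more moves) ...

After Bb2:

♜ · ♝ ♛ · ♝ · ♜
♟ ♟ · ♚ ♟ ♟ · ♟
· · · · · · · ♞
· · ♟ ♟ · · ♟ ·
· · · ♞ · · ♙ ·
· ♙ ♙ · · · · ·
♙ ♗ · ♙ ♙ ♙ · ♙
♖ ♘ · ♕ ♔ ♗ ♘ ♖


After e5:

♜ · ♝ ♛ · ♝ · ♜
♟ ♟ · ♚ · ♟ · ♟
· · · · · · · ♞
· · ♟ ♟ ♟ · ♟ ·
· · · ♞ · · ♙ ·
· ♙ ♙ · · · · ·
♙ ♗ · ♙ ♙ ♙ · ♙
♖ ♘ · ♕ ♔ ♗ ♘ ♖



  a b c d e f g h
  ─────────────────
8│♜ · ♝ ♛ · ♝ · ♜│8
7│♟ ♟ · ♚ · ♟ · ♟│7
6│· · · · · · · ♞│6
5│· · ♟ ♟ ♟ · ♟ ·│5
4│· · · ♞ · · ♙ ·│4
3│· ♙ ♙ · · · · ·│3
2│♙ ♗ · ♙ ♙ ♙ · ♙│2
1│♖ ♘ · ♕ ♔ ♗ ♘ ♖│1
  ─────────────────
  a b c d e f g h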